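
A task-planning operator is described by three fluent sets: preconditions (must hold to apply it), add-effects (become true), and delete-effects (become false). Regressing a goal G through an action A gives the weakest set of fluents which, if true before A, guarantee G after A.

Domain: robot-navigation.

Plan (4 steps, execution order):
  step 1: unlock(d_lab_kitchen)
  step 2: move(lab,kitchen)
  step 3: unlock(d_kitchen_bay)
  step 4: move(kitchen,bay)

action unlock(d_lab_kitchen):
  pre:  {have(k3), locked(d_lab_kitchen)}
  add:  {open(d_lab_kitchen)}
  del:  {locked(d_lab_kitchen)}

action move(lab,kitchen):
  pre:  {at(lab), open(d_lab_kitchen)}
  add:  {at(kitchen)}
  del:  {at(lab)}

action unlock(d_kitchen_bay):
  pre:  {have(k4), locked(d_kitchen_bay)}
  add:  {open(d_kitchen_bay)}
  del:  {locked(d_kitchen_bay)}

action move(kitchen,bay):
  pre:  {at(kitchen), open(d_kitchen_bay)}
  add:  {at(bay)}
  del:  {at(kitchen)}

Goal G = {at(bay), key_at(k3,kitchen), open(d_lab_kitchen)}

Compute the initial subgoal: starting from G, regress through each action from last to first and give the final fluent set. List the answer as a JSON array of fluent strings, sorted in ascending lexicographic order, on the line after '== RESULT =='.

Regress step by step:
  through step 4 (move(kitchen,bay)): drop {at(bay)}, keep {key_at(k3,kitchen), open(d_lab_kitchen)}, require {at(kitchen), open(d_kitchen_bay)}
    → {at(kitchen), key_at(k3,kitchen), open(d_kitchen_bay), open(d_lab_kitchen)}
  through step 3 (unlock(d_kitchen_bay)): drop {open(d_kitchen_bay)}, keep {at(kitchen), key_at(k3,kitchen), open(d_lab_kitchen)}, require {have(k4), locked(d_kitchen_bay)}
    → {at(kitchen), have(k4), key_at(k3,kitchen), locked(d_kitchen_bay), open(d_lab_kitchen)}
  through step 2 (move(lab,kitchen)): drop {at(kitchen)}, keep {have(k4), key_at(k3,kitchen), locked(d_kitchen_bay), open(d_lab_kitchen)}, require {at(lab), open(d_lab_kitchen)}
    → {at(lab), have(k4), key_at(k3,kitchen), locked(d_kitchen_bay), open(d_lab_kitchen)}
  through step 1 (unlock(d_lab_kitchen)): drop {open(d_lab_kitchen)}, keep {at(lab), have(k4), key_at(k3,kitchen), locked(d_kitchen_bay)}, require {have(k3), locked(d_lab_kitchen)}
    → {at(lab), have(k3), have(k4), key_at(k3,kitchen), locked(d_kitchen_bay), locked(d_lab_kitchen)}

== RESULT ==
["at(lab)", "have(k3)", "have(k4)", "key_at(k3,kitchen)", "locked(d_kitchen_bay)", "locked(d_lab_kitchen)"]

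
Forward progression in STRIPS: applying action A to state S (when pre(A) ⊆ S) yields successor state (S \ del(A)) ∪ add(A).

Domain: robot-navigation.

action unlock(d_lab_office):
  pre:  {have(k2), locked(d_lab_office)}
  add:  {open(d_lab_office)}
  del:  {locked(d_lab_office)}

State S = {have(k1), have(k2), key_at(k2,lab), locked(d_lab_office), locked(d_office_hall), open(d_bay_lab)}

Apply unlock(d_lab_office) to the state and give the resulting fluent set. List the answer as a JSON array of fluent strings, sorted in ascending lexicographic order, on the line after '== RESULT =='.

Progress:
  pre ⊆ S: {have(k2), locked(d_lab_office)} ⊆ S  — applicable
  S \ del = {have(k1), have(k2), key_at(k2,lab), locked(d_office_hall), open(d_bay_lab)}
  ∪ add   = {have(k1), have(k2), key_at(k2,lab), locked(d_office_hall), open(d_bay_lab), open(d_lab_office)}

== RESULT ==
["have(k1)", "have(k2)", "key_at(k2,lab)", "locked(d_office_hall)", "open(d_bay_lab)", "open(d_lab_office)"]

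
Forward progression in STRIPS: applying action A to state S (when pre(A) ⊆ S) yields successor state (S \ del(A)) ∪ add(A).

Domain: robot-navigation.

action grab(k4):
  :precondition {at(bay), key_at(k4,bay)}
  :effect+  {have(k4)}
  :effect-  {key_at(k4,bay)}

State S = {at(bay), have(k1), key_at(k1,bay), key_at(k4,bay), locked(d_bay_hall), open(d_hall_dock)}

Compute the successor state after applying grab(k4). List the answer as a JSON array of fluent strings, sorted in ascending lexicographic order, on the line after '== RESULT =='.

Compute (S \ del) ∪ add:
  pre ⊆ S: {at(bay), key_at(k4,bay)} ⊆ S  — applicable
  S \ del = {at(bay), have(k1), key_at(k1,bay), locked(d_bay_hall), open(d_hall_dock)}
  ∪ add   = {at(bay), have(k1), have(k4), key_at(k1,bay), locked(d_bay_hall), open(d_hall_dock)}

== RESULT ==
["at(bay)", "have(k1)", "have(k4)", "key_at(k1,bay)", "locked(d_bay_hall)", "open(d_hall_dock)"]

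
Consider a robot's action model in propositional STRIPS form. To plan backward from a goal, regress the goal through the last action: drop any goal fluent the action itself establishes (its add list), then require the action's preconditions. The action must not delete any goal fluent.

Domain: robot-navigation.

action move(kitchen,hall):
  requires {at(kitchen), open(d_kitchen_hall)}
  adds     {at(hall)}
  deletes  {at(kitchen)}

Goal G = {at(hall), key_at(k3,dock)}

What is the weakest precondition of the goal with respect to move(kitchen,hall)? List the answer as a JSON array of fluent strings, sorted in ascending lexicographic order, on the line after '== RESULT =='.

Regress:
  G ∩ del = {}  (empty — regression defined)
  G \ add = {at(hall), key_at(k3,dock)} \ {at(hall)} = {key_at(k3,dock)}
  ∪ pre   = {key_at(k3,dock)} ∪ {at(kitchen), open(d_kitchen_hall)}
          = {at(kitchen), key_at(k3,dock), open(d_kitchen_hall)}

== RESULT ==
["at(kitchen)", "key_at(k3,dock)", "open(d_kitchen_hall)"]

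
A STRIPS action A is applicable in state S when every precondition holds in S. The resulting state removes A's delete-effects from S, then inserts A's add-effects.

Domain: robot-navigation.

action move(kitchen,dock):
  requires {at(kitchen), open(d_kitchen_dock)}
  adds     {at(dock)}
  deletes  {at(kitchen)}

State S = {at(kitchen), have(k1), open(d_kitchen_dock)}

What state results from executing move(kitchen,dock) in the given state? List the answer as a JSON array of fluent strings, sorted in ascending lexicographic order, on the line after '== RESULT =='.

Progress:
  pre ⊆ S: {at(kitchen), open(d_kitchen_dock)} ⊆ S  — applicable
  S \ del = {have(k1), open(d_kitchen_dock)}
  ∪ add   = {at(dock), have(k1), open(d_kitchen_dock)}

== RESULT ==
["at(dock)", "have(k1)", "open(d_kitchen_dock)"]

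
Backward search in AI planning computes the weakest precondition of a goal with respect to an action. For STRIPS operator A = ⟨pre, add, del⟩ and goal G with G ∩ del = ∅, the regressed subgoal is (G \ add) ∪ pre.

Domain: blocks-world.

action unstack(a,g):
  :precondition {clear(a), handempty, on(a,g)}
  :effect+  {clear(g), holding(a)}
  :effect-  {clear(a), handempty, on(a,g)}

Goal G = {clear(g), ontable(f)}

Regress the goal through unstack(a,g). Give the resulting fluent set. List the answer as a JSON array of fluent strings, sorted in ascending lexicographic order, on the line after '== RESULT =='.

Compute (G \ add) ∪ pre:
  G ∩ del = {}  (empty — regression defined)
  G \ add = {clear(g), ontable(f)} \ {clear(g), holding(a)} = {ontable(f)}
  ∪ pre   = {ontable(f)} ∪ {clear(a), handempty, on(a,g)}
          = {clear(a), handempty, on(a,g), ontable(f)}

== RESULT ==
["clear(a)", "handempty", "on(a,g)", "ontable(f)"]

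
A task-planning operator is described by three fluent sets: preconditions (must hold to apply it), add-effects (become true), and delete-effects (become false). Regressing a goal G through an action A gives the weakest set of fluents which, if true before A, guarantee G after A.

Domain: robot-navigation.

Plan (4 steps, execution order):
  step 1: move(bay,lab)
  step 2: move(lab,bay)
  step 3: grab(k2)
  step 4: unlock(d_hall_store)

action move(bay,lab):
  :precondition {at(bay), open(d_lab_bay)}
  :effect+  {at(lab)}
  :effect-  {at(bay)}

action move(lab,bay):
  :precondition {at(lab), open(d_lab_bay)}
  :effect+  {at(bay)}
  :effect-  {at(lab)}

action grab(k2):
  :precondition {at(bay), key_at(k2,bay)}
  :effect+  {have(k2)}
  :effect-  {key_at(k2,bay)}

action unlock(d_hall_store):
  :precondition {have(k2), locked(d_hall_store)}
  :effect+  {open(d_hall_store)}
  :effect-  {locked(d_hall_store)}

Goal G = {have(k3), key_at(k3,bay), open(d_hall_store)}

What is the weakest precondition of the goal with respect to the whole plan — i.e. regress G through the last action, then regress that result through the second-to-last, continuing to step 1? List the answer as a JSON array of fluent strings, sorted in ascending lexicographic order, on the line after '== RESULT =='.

Regress step by step:
  through step 4 (unlock(d_hall_store)): drop {open(d_hall_store)}, keep {have(k3), key_at(k3,bay)}, require {have(k2), locked(d_hall_store)}
    → {have(k2), have(k3), key_at(k3,bay), locked(d_hall_store)}
  through step 3 (grab(k2)): drop {have(k2)}, keep {have(k3), key_at(k3,bay), locked(d_hall_store)}, require {at(bay), key_at(k2,bay)}
    → {at(bay), have(k3), key_at(k2,bay), key_at(k3,bay), locked(d_hall_store)}
  through step 2 (move(lab,bay)): drop {at(bay)}, keep {have(k3), key_at(k2,bay), key_at(k3,bay), locked(d_hall_store)}, require {at(lab), open(d_lab_bay)}
    → {at(lab), have(k3), key_at(k2,bay), key_at(k3,bay), locked(d_hall_store), open(d_lab_bay)}
  through step 1 (move(bay,lab)): drop {at(lab)}, keep {have(k3), key_at(k2,bay), key_at(k3,bay), locked(d_hall_store), open(d_lab_bay)}, require {at(bay), open(d_lab_bay)}
    → {at(bay), have(k3), key_at(k2,bay), key_at(k3,bay), locked(d_hall_store), open(d_lab_bay)}

== RESULT ==
["at(bay)", "have(k3)", "key_at(k2,bay)", "key_at(k3,bay)", "locked(d_hall_store)", "open(d_lab_bay)"]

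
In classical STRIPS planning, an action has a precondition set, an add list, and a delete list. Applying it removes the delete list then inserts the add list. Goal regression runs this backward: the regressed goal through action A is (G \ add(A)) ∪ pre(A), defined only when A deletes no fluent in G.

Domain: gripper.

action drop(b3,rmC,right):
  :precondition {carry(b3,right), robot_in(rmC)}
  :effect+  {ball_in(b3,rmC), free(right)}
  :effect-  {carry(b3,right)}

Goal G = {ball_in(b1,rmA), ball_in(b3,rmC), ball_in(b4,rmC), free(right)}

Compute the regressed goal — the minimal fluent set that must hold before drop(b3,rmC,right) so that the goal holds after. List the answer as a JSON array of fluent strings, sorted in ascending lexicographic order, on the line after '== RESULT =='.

Compute (G \ add) ∪ pre:
  G ∩ del = {}  (empty — regression defined)
  G \ add = {ball_in(b1,rmA), ball_in(b3,rmC), ball_in(b4,rmC), free(right)} \ {ball_in(b3,rmC), free(right)} = {ball_in(b1,rmA), ball_in(b4,rmC)}
  ∪ pre   = {ball_in(b1,rmA), ball_in(b4,rmC)} ∪ {carry(b3,right), robot_in(rmC)}
          = {ball_in(b1,rmA), ball_in(b4,rmC), carry(b3,right), robot_in(rmC)}

== RESULT ==
["ball_in(b1,rmA)", "ball_in(b4,rmC)", "carry(b3,right)", "robot_in(rmC)"]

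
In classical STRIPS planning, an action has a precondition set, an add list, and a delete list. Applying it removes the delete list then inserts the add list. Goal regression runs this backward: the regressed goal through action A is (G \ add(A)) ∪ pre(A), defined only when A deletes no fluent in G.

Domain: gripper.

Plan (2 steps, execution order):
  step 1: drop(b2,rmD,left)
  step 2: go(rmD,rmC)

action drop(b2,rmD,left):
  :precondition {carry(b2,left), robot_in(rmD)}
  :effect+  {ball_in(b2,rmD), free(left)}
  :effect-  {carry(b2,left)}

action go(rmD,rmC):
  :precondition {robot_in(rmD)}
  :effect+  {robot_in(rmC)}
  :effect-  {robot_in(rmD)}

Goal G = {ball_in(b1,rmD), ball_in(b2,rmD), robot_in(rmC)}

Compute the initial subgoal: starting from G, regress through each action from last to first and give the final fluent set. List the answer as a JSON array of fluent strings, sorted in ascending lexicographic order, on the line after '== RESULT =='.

Work backward from the goal:
  through step 2 (go(rmD,rmC)): drop {robot_in(rmC)}, keep {ball_in(b1,rmD), ball_in(b2,rmD)}, require {robot_in(rmD)}
    → {ball_in(b1,rmD), ball_in(b2,rmD), robot_in(rmD)}
  through step 1 (drop(b2,rmD,left)): drop {ball_in(b2,rmD)}, keep {ball_in(b1,rmD), robot_in(rmD)}, require {carry(b2,left), robot_in(rmD)}
    → {ball_in(b1,rmD), carry(b2,left), robot_in(rmD)}

== RESULT ==
["ball_in(b1,rmD)", "carry(b2,left)", "robot_in(rmD)"]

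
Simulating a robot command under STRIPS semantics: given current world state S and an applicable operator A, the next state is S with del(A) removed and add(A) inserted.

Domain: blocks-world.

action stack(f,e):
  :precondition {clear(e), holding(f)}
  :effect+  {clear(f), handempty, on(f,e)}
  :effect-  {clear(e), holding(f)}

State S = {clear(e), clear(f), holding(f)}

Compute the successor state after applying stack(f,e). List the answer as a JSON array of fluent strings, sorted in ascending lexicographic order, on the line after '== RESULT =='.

Progress:
  pre ⊆ S: {clear(e), holding(f)} ⊆ S  — applicable
  S \ del = {clear(f)}
  ∪ add   = {clear(f), handempty, on(f,e)}

== RESULT ==
["clear(f)", "handempty", "on(f,e)"]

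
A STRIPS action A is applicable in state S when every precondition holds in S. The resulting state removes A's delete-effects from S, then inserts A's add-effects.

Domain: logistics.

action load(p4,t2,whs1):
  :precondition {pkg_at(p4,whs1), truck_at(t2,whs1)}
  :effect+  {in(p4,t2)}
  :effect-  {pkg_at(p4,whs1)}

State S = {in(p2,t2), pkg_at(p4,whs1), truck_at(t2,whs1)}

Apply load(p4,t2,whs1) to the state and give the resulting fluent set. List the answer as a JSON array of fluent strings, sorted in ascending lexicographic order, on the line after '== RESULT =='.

Progress:
  pre ⊆ S: {pkg_at(p4,whs1), truck_at(t2,whs1)} ⊆ S  — applicable
  S \ del = {in(p2,t2), truck_at(t2,whs1)}
  ∪ add   = {in(p2,t2), in(p4,t2), truck_at(t2,whs1)}

== RESULT ==
["in(p2,t2)", "in(p4,t2)", "truck_at(t2,whs1)"]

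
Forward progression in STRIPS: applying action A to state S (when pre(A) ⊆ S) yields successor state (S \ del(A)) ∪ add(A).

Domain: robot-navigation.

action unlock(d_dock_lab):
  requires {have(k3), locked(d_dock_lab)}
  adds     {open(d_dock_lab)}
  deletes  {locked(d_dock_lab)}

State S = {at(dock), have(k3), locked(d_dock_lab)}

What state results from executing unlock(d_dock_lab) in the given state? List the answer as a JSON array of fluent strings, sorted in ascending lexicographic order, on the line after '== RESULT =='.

Progress:
  pre ⊆ S: {have(k3), locked(d_dock_lab)} ⊆ S  — applicable
  S \ del = {at(dock), have(k3)}
  ∪ add   = {at(dock), have(k3), open(d_dock_lab)}

== RESULT ==
["at(dock)", "have(k3)", "open(d_dock_lab)"]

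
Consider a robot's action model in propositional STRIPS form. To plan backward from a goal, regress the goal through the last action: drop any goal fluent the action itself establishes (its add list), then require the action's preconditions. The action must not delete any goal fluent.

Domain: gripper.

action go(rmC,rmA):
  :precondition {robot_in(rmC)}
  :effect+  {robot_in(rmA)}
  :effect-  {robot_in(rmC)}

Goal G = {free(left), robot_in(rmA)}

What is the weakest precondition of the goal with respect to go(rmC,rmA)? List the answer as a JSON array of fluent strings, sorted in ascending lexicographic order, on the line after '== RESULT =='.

Compute (G \ add) ∪ pre:
  G ∩ del = {}  (empty — regression defined)
  G \ add = {free(left), robot_in(rmA)} \ {robot_in(rmA)} = {free(left)}
  ∪ pre   = {free(left)} ∪ {robot_in(rmC)}
          = {free(left), robot_in(rmC)}

== RESULT ==
["free(left)", "robot_in(rmC)"]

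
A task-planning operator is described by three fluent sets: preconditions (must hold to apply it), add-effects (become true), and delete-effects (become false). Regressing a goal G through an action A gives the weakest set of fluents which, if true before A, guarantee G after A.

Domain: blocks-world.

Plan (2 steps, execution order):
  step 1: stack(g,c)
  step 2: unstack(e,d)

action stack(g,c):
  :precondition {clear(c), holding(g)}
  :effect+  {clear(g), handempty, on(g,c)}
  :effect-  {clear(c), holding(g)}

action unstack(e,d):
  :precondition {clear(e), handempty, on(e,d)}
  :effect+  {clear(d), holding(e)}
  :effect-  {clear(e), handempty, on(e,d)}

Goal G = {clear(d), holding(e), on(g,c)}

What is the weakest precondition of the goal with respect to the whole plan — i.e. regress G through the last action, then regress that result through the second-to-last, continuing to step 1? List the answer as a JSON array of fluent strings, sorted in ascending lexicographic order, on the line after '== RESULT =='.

Regress step by step:
  through step 2 (unstack(e,d)): drop {clear(d), holding(e)}, keep {on(g,c)}, require {clear(e), handempty, on(e,d)}
    → {clear(e), handempty, on(e,d), on(g,c)}
  through step 1 (stack(g,c)): drop {handempty, on(g,c)}, keep {clear(e), on(e,d)}, require {clear(c), holding(g)}
    → {clear(c), clear(e), holding(g), on(e,d)}

== RESULT ==
["clear(c)", "clear(e)", "holding(g)", "on(e,d)"]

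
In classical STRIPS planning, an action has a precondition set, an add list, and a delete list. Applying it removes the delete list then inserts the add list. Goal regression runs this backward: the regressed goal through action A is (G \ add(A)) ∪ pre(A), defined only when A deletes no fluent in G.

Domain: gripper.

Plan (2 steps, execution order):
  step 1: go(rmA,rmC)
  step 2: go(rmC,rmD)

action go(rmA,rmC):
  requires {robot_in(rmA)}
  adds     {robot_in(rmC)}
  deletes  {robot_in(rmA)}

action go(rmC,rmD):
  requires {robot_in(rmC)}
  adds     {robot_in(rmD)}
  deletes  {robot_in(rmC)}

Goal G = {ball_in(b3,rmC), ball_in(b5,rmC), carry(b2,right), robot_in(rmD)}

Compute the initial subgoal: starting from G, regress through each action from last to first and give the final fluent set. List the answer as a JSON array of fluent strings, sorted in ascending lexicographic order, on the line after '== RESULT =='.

Regress step by step:
  through step 2 (go(rmC,rmD)): drop {robot_in(rmD)}, keep {ball_in(b3,rmC), ball_in(b5,rmC), carry(b2,right)}, require {robot_in(rmC)}
    → {ball_in(b3,rmC), ball_in(b5,rmC), carry(b2,right), robot_in(rmC)}
  through step 1 (go(rmA,rmC)): drop {robot_in(rmC)}, keep {ball_in(b3,rmC), ball_in(b5,rmC), carry(b2,right)}, require {robot_in(rmA)}
    → {ball_in(b3,rmC), ball_in(b5,rmC), carry(b2,right), robot_in(rmA)}

== RESULT ==
["ball_in(b3,rmC)", "ball_in(b5,rmC)", "carry(b2,right)", "robot_in(rmA)"]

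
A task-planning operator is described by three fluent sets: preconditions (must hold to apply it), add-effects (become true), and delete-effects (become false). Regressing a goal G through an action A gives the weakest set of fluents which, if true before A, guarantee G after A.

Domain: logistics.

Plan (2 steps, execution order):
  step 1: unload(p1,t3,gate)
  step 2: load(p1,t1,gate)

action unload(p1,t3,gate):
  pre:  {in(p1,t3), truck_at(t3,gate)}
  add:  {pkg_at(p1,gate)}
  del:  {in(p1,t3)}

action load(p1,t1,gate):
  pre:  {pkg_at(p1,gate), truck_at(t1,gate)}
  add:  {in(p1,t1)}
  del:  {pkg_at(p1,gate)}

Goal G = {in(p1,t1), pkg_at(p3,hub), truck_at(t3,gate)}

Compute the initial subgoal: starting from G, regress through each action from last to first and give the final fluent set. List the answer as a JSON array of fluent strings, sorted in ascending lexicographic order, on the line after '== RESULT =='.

Regress step by step:
  through step 2 (load(p1,t1,gate)): drop {in(p1,t1)}, keep {pkg_at(p3,hub), truck_at(t3,gate)}, require {pkg_at(p1,gate), truck_at(t1,gate)}
    → {pkg_at(p1,gate), pkg_at(p3,hub), truck_at(t1,gate), truck_at(t3,gate)}
  through step 1 (unload(p1,t3,gate)): drop {pkg_at(p1,gate)}, keep {pkg_at(p3,hub), truck_at(t1,gate), truck_at(t3,gate)}, require {in(p1,t3), truck_at(t3,gate)}
    → {in(p1,t3), pkg_at(p3,hub), truck_at(t1,gate), truck_at(t3,gate)}

== RESULT ==
["in(p1,t3)", "pkg_at(p3,hub)", "truck_at(t1,gate)", "truck_at(t3,gate)"]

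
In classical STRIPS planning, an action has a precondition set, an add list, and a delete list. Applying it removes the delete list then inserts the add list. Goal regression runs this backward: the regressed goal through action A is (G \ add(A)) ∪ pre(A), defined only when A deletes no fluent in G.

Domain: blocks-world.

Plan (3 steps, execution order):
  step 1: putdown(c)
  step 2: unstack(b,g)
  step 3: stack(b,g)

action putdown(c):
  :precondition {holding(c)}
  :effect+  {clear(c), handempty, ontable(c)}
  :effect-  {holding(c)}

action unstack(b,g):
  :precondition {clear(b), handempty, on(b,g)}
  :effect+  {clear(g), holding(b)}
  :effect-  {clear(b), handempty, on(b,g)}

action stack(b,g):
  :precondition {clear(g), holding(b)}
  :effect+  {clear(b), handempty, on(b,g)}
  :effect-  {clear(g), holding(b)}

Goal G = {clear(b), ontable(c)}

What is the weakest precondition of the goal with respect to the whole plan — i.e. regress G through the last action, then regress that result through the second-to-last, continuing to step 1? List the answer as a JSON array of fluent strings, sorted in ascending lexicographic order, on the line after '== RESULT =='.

Work backward from the goal:
  through step 3 (stack(b,g)): drop {clear(b)}, keep {ontable(c)}, require {clear(g), holding(b)}
    → {clear(g), holding(b), ontable(c)}
  through step 2 (unstack(b,g)): drop {clear(g), holding(b)}, keep {ontable(c)}, require {clear(b), handempty, on(b,g)}
    → {clear(b), handempty, on(b,g), ontable(c)}
  through step 1 (putdown(c)): drop {handempty, ontable(c)}, keep {clear(b), on(b,g)}, require {holding(c)}
    → {clear(b), holding(c), on(b,g)}

== RESULT ==
["clear(b)", "holding(c)", "on(b,g)"]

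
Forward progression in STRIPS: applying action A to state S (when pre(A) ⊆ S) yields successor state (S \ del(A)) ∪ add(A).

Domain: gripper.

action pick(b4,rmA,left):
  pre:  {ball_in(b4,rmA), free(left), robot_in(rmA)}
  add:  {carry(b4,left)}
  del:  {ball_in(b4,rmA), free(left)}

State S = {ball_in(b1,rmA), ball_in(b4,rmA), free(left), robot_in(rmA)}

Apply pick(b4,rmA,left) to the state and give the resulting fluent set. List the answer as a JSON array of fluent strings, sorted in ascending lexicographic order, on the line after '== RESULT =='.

Compute (S \ del) ∪ add:
  pre ⊆ S: {ball_in(b4,rmA), free(left), robot_in(rmA)} ⊆ S  — applicable
  S \ del = {ball_in(b1,rmA), robot_in(rmA)}
  ∪ add   = {ball_in(b1,rmA), carry(b4,left), robot_in(rmA)}

== RESULT ==
["ball_in(b1,rmA)", "carry(b4,left)", "robot_in(rmA)"]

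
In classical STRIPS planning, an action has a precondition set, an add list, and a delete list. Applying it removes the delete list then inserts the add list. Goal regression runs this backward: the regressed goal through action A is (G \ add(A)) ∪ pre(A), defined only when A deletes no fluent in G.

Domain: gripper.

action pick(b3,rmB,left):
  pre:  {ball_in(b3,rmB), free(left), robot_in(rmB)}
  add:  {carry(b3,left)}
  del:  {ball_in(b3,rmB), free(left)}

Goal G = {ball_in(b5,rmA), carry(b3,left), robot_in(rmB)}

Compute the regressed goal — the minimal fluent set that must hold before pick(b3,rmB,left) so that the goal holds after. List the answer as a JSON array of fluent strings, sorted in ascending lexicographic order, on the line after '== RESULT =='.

Compute (G \ add) ∪ pre:
  G ∩ del = {}  (empty — regression defined)
  G \ add = {ball_in(b5,rmA), carry(b3,left), robot_in(rmB)} \ {carry(b3,left)} = {ball_in(b5,rmA), robot_in(rmB)}
  ∪ pre   = {ball_in(b5,rmA), robot_in(rmB)} ∪ {ball_in(b3,rmB), free(left), robot_in(rmB)}
          = {ball_in(b3,rmB), ball_in(b5,rmA), free(left), robot_in(rmB)}

== RESULT ==
["ball_in(b3,rmB)", "ball_in(b5,rmA)", "free(left)", "robot_in(rmB)"]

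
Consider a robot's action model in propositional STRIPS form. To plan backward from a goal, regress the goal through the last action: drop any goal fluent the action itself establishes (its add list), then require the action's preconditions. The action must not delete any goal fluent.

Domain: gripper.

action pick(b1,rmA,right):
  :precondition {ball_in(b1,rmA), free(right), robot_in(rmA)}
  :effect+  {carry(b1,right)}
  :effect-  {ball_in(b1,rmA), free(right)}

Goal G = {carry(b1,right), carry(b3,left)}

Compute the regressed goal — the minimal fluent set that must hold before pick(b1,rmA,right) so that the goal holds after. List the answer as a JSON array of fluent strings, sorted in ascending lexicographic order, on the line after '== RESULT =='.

Regress:
  G ∩ del = {}  (empty — regression defined)
  G \ add = {carry(b1,right), carry(b3,left)} \ {carry(b1,right)} = {carry(b3,left)}
  ∪ pre   = {carry(b3,left)} ∪ {ball_in(b1,rmA), free(right), robot_in(rmA)}
          = {ball_in(b1,rmA), carry(b3,left), free(right), robot_in(rmA)}

== RESULT ==
["ball_in(b1,rmA)", "carry(b3,left)", "free(right)", "robot_in(rmA)"]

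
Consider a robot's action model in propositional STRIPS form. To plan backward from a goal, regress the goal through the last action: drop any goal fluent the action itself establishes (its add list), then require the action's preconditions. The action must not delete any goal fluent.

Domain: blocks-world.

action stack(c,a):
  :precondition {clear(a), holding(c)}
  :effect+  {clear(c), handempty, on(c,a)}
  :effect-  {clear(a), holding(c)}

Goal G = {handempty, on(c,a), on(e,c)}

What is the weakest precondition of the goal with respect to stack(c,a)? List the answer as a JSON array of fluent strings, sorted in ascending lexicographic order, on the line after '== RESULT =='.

Compute (G \ add) ∪ pre:
  G ∩ del = {}  (empty — regression defined)
  G \ add = {handempty, on(c,a), on(e,c)} \ {clear(c), handempty, on(c,a)} = {on(e,c)}
  ∪ pre   = {on(e,c)} ∪ {clear(a), holding(c)}
          = {clear(a), holding(c), on(e,c)}

== RESULT ==
["clear(a)", "holding(c)", "on(e,c)"]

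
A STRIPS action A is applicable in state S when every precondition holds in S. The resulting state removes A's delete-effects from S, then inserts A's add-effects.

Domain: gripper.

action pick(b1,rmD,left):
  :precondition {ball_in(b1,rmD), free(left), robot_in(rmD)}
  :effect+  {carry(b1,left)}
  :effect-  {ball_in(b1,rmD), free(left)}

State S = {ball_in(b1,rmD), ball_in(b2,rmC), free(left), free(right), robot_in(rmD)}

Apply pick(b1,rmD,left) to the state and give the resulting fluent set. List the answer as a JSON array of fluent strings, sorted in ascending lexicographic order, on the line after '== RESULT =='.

Progress:
  pre ⊆ S: {ball_in(b1,rmD), free(left), robot_in(rmD)} ⊆ S  — applicable
  S \ del = {ball_in(b2,rmC), free(right), robot_in(rmD)}
  ∪ add   = {ball_in(b2,rmC), carry(b1,left), free(right), robot_in(rmD)}

== RESULT ==
["ball_in(b2,rmC)", "carry(b1,left)", "free(right)", "robot_in(rmD)"]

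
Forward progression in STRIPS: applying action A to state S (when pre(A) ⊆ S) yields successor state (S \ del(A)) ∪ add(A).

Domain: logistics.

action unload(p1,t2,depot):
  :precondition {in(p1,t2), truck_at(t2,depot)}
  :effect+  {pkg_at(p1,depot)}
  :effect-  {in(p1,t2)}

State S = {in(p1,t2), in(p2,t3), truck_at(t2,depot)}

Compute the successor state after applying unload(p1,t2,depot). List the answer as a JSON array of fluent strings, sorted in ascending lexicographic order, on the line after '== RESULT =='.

Progress:
  pre ⊆ S: {in(p1,t2), truck_at(t2,depot)} ⊆ S  — applicable
  S \ del = {in(p2,t3), truck_at(t2,depot)}
  ∪ add   = {in(p2,t3), pkg_at(p1,depot), truck_at(t2,depot)}

== RESULT ==
["in(p2,t3)", "pkg_at(p1,depot)", "truck_at(t2,depot)"]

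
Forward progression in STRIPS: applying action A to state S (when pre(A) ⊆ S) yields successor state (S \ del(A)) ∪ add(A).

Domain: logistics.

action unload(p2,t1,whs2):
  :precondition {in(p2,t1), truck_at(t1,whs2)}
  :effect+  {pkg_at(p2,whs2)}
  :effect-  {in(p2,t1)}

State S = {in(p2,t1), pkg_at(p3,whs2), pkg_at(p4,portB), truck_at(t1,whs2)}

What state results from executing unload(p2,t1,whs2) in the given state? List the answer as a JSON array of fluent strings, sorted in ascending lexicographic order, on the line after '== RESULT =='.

Compute (S \ del) ∪ add:
  pre ⊆ S: {in(p2,t1), truck_at(t1,whs2)} ⊆ S  — applicable
  S \ del = {pkg_at(p3,whs2), pkg_at(p4,portB), truck_at(t1,whs2)}
  ∪ add   = {pkg_at(p2,whs2), pkg_at(p3,whs2), pkg_at(p4,portB), truck_at(t1,whs2)}

== RESULT ==
["pkg_at(p2,whs2)", "pkg_at(p3,whs2)", "pkg_at(p4,portB)", "truck_at(t1,whs2)"]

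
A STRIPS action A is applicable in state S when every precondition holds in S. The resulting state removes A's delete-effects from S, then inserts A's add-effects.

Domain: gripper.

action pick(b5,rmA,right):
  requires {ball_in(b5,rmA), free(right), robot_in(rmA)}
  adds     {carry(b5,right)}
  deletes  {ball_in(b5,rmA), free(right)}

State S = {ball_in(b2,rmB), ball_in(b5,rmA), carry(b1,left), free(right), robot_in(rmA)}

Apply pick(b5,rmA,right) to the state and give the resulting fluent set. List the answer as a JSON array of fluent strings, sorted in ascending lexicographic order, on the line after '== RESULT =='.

Compute (S \ del) ∪ add:
  pre ⊆ S: {ball_in(b5,rmA), free(right), robot_in(rmA)} ⊆ S  — applicable
  S \ del = {ball_in(b2,rmB), carry(b1,left), robot_in(rmA)}
  ∪ add   = {ball_in(b2,rmB), carry(b1,left), carry(b5,right), robot_in(rmA)}

== RESULT ==
["ball_in(b2,rmB)", "carry(b1,left)", "carry(b5,right)", "robot_in(rmA)"]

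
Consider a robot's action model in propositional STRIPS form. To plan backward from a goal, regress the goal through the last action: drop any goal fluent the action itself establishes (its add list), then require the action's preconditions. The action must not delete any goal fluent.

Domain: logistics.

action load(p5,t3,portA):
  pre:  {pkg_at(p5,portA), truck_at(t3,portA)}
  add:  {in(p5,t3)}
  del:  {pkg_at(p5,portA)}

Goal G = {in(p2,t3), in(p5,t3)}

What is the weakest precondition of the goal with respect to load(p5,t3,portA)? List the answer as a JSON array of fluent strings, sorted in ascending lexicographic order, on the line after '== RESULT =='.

Compute (G \ add) ∪ pre:
  G ∩ del = {}  (empty — regression defined)
  G \ add = {in(p2,t3), in(p5,t3)} \ {in(p5,t3)} = {in(p2,t3)}
  ∪ pre   = {in(p2,t3)} ∪ {pkg_at(p5,portA), truck_at(t3,portA)}
          = {in(p2,t3), pkg_at(p5,portA), truck_at(t3,portA)}

== RESULT ==
["in(p2,t3)", "pkg_at(p5,portA)", "truck_at(t3,portA)"]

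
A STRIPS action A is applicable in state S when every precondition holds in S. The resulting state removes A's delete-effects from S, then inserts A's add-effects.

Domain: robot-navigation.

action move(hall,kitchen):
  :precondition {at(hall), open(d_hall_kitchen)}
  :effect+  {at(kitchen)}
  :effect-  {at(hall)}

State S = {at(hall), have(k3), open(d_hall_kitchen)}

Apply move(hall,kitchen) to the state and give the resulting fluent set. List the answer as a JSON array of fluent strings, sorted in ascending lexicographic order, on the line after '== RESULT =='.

Progress:
  pre ⊆ S: {at(hall), open(d_hall_kitchen)} ⊆ S  — applicable
  S \ del = {have(k3), open(d_hall_kitchen)}
  ∪ add   = {at(kitchen), have(k3), open(d_hall_kitchen)}

== RESULT ==
["at(kitchen)", "have(k3)", "open(d_hall_kitchen)"]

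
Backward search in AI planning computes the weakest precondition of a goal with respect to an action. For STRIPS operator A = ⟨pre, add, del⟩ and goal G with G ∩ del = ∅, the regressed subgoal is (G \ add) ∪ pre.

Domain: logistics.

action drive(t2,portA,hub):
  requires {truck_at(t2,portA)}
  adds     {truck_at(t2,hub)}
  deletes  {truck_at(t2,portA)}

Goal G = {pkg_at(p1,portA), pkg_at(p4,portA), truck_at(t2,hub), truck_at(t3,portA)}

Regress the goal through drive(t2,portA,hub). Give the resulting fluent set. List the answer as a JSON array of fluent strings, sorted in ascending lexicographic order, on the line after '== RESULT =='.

Compute (G \ add) ∪ pre:
  G ∩ del = {}  (empty — regression defined)
  G \ add = {pkg_at(p1,portA), pkg_at(p4,portA), truck_at(t2,hub), truck_at(t3,portA)} \ {truck_at(t2,hub)} = {pkg_at(p1,portA), pkg_at(p4,portA), truck_at(t3,portA)}
  ∪ pre   = {pkg_at(p1,portA), pkg_at(p4,portA), truck_at(t3,portA)} ∪ {truck_at(t2,portA)}
          = {pkg_at(p1,portA), pkg_at(p4,portA), truck_at(t2,portA), truck_at(t3,portA)}

== RESULT ==
["pkg_at(p1,portA)", "pkg_at(p4,portA)", "truck_at(t2,portA)", "truck_at(t3,portA)"]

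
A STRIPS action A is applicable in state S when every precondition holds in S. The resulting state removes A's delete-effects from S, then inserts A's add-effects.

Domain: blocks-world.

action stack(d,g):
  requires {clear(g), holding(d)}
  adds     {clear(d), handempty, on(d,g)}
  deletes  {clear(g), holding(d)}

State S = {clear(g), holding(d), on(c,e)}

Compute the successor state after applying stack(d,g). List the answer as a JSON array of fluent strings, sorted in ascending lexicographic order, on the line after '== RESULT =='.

Progress:
  pre ⊆ S: {clear(g), holding(d)} ⊆ S  — applicable
  S \ del = {on(c,e)}
  ∪ add   = {clear(d), handempty, on(c,e), on(d,g)}

== RESULT ==
["clear(d)", "handempty", "on(c,e)", "on(d,g)"]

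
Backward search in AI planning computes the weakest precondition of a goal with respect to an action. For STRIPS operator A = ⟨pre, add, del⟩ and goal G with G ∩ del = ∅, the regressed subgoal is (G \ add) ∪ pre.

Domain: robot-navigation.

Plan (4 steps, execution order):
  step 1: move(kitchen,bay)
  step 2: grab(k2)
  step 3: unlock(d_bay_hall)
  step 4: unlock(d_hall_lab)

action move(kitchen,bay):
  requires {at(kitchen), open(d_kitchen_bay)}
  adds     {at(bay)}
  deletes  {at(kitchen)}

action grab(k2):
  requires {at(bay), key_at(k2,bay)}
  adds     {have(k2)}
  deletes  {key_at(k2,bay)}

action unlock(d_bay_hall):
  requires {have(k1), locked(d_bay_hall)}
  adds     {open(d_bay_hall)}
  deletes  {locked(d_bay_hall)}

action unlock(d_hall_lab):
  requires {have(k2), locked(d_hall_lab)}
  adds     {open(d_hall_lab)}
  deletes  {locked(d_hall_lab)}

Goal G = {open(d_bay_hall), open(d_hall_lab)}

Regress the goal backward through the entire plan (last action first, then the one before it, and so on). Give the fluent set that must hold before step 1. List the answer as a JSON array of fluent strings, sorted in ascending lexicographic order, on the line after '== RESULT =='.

Work backward from the goal:
  through step 4 (unlock(d_hall_lab)): drop {open(d_hall_lab)}, keep {open(d_bay_hall)}, require {have(k2), locked(d_hall_lab)}
    → {have(k2), locked(d_hall_lab), open(d_bay_hall)}
  through step 3 (unlock(d_bay_hall)): drop {open(d_bay_hall)}, keep {have(k2), locked(d_hall_lab)}, require {have(k1), locked(d_bay_hall)}
    → {have(k1), have(k2), locked(d_bay_hall), locked(d_hall_lab)}
  through step 2 (grab(k2)): drop {have(k2)}, keep {have(k1), locked(d_bay_hall), locked(d_hall_lab)}, require {at(bay), key_at(k2,bay)}
    → {at(bay), have(k1), key_at(k2,bay), locked(d_bay_hall), locked(d_hall_lab)}
  through step 1 (move(kitchen,bay)): drop {at(bay)}, keep {have(k1), key_at(k2,bay), locked(d_bay_hall), locked(d_hall_lab)}, require {at(kitchen), open(d_kitchen_bay)}
    → {at(kitchen), have(k1), key_at(k2,bay), locked(d_bay_hall), locked(d_hall_lab), open(d_kitchen_bay)}

== RESULT ==
["at(kitchen)", "have(k1)", "key_at(k2,bay)", "locked(d_bay_hall)", "locked(d_hall_lab)", "open(d_kitchen_bay)"]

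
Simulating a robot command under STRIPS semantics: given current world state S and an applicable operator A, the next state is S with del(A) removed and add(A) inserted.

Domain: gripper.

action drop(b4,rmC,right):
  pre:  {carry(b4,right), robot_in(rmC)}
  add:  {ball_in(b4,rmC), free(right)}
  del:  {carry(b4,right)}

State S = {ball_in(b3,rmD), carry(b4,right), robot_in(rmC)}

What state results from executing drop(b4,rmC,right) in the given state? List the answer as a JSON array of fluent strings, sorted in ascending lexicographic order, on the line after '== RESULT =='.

Compute (S \ del) ∪ add:
  pre ⊆ S: {carry(b4,right), robot_in(rmC)} ⊆ S  — applicable
  S \ del = {ball_in(b3,rmD), robot_in(rmC)}
  ∪ add   = {ball_in(b3,rmD), ball_in(b4,rmC), free(right), robot_in(rmC)}

== RESULT ==
["ball_in(b3,rmD)", "ball_in(b4,rmC)", "free(right)", "robot_in(rmC)"]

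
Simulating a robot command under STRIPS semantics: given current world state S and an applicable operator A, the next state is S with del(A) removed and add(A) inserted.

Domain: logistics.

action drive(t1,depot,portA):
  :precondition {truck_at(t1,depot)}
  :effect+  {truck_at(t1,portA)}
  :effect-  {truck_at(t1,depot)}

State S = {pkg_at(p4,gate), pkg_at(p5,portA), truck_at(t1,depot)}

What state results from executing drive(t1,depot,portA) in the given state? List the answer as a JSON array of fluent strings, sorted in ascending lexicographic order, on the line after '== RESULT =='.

Progress:
  pre ⊆ S: {truck_at(t1,depot)} ⊆ S  — applicable
  S \ del = {pkg_at(p4,gate), pkg_at(p5,portA)}
  ∪ add   = {pkg_at(p4,gate), pkg_at(p5,portA), truck_at(t1,portA)}

== RESULT ==
["pkg_at(p4,gate)", "pkg_at(p5,portA)", "truck_at(t1,portA)"]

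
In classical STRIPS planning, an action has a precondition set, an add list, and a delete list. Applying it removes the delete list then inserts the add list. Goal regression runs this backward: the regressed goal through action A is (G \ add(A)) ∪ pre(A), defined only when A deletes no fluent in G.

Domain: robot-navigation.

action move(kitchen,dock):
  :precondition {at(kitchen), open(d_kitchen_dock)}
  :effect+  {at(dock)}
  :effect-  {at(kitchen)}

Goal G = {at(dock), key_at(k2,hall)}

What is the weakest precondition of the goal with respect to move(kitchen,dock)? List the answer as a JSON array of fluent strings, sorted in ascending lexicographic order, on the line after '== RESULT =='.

Regress:
  G ∩ del = {}  (empty — regression defined)
  G \ add = {at(dock), key_at(k2,hall)} \ {at(dock)} = {key_at(k2,hall)}
  ∪ pre   = {key_at(k2,hall)} ∪ {at(kitchen), open(d_kitchen_dock)}
          = {at(kitchen), key_at(k2,hall), open(d_kitchen_dock)}

== RESULT ==
["at(kitchen)", "key_at(k2,hall)", "open(d_kitchen_dock)"]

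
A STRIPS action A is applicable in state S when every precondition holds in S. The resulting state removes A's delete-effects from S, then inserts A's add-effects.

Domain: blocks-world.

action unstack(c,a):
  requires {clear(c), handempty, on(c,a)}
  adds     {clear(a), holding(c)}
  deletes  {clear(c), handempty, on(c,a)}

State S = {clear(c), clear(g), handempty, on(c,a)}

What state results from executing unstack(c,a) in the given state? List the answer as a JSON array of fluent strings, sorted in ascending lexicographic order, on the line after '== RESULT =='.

Progress:
  pre ⊆ S: {clear(c), handempty, on(c,a)} ⊆ S  — applicable
  S \ del = {clear(g)}
  ∪ add   = {clear(a), clear(g), holding(c)}

== RESULT ==
["clear(a)", "clear(g)", "holding(c)"]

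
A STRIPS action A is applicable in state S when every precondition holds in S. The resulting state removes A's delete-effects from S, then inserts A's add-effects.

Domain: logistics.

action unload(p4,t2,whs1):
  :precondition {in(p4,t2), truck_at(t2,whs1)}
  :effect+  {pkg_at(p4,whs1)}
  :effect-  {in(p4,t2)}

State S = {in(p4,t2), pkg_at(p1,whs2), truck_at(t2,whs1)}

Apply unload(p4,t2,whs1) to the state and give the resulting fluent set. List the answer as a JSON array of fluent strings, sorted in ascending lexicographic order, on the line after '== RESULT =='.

Progress:
  pre ⊆ S: {in(p4,t2), truck_at(t2,whs1)} ⊆ S  — applicable
  S \ del = {pkg_at(p1,whs2), truck_at(t2,whs1)}
  ∪ add   = {pkg_at(p1,whs2), pkg_at(p4,whs1), truck_at(t2,whs1)}

== RESULT ==
["pkg_at(p1,whs2)", "pkg_at(p4,whs1)", "truck_at(t2,whs1)"]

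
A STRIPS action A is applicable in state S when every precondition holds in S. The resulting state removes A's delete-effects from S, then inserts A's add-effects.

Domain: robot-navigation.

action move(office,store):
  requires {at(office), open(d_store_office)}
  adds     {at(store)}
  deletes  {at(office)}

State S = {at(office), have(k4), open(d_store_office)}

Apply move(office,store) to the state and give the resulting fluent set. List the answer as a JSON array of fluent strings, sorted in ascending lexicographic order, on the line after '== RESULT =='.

Progress:
  pre ⊆ S: {at(office), open(d_store_office)} ⊆ S  — applicable
  S \ del = {have(k4), open(d_store_office)}
  ∪ add   = {at(store), have(k4), open(d_store_office)}

== RESULT ==
["at(store)", "have(k4)", "open(d_store_office)"]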